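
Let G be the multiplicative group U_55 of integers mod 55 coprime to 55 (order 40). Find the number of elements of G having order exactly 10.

Enumerating element orders in G gives 12 elements of order 10.

12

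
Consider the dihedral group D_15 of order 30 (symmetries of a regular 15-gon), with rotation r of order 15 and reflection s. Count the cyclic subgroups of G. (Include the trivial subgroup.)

Group the elements of G by the cyclic subgroup they generate; each cyclic subgroup of order d accounts for φ(d) elements.
Cyclic subgroups by order — order 1: 1; order 2: 15; order 3: 1; order 5: 1; order 15: 1.
Total: 19.

19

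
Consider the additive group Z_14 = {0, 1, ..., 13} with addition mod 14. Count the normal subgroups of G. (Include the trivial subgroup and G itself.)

4

G is abelian, so every subgroup is normal.
G has 4 subgroups in total, hence 4 normal subgroups.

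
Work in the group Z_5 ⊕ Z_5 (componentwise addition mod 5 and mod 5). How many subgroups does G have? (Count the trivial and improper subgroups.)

8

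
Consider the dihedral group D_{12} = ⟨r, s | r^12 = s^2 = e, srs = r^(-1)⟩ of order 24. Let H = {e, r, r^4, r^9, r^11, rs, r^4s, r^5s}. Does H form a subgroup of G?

No

r^9 ∈ H but its inverse r^3 ∉ H, so H is not a subgroup.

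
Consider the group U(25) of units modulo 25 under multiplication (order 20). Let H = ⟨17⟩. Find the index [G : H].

|⟨17⟩| = 20 and |G| = 20.
By Lagrange, [G : H] = |G|/|H| = 20/20 = 1.

1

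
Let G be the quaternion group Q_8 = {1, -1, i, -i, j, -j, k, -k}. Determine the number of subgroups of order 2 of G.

1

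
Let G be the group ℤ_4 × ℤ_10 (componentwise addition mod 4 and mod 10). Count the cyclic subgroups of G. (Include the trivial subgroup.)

12

Each element a generates a cyclic subgroup ⟨a⟩; distinct elements may generate the same one (a cyclic group of order d has φ(d) generators).
Cyclic subgroups by order — order 1: 1; order 2: 3; order 4: 2; order 5: 1; order 10: 3; order 20: 2.
Total: 12.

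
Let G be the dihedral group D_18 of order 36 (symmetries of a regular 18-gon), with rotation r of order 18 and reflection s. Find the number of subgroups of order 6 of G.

7

|G| = 36 and 6 | 36, so subgroups of order 6 are possible by Lagrange.
The subgroups of order 6 are: {e, r^6, r^12, r^4s, r^10s, r^16s}; {e, r^6, r^12, r^5s, r^11s, r^17s}; {e, r^6, r^12, s, r^6s, r^12s}; {e, r^6, r^12, rs, r^7s, r^13s}; … (7 in all).
So G has 7 subgroups of order 6.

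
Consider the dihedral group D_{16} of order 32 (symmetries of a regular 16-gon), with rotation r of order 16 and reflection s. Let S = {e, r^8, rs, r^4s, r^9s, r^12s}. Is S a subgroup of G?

No

|S| = 6 does not divide |G| = 32, so by Lagrange S is not a subgroup.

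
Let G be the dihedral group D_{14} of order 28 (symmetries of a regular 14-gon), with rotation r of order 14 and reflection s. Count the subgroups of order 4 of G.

|G| = 28 and 4 | 28, so subgroups of order 4 are possible by Lagrange.
The subgroups of order 4 are: {e, r^7, r^3s, r^10s}; {e, r^7, r^4s, r^11s}; {e, r^7, r^5s, r^12s}; {e, r^7, r^6s, r^13s}; … (7 in all).
So G has 7 subgroups of order 4.

7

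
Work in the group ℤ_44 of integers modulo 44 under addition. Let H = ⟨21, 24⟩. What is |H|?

|⟨21⟩| = 44 and |⟨24⟩| = 11, so |H| is a multiple of lcm(44, 11) = 44 and divides |G| = 44.
Closing {21, 24} under the group operation gives all of G, so |H| = 44.

44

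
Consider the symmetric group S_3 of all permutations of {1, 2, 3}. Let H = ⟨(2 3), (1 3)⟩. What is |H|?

|⟨(2 3)⟩| = 2 and |⟨(1 3)⟩| = 2, so |H| is a multiple of lcm(2, 2) = 2 and divides |G| = 6.
Closing {(2 3), (1 3)} under the group operation gives all of G, so |H| = 6.

6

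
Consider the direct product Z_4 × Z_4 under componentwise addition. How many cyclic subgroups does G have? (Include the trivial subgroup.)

Each element a generates a cyclic subgroup ⟨a⟩; distinct elements may generate the same one (a cyclic group of order d has φ(d) generators).
Cyclic subgroups by order — order 1: 1; order 2: 3; order 4: 6.
Total: 10.

10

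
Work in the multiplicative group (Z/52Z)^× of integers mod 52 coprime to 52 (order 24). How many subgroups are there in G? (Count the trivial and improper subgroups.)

16

|G| = 24, so by Lagrange every subgroup order divides 24. Divisors: 1, 2, 3, 4, 6, 8, 12, 24.
Subgroups by order — order 1: 1; order 2: 3; order 3: 1; order 4: 3; order 6: 3; order 8: 1; order 12: 3; order 24: 1.
Total: 1 + 3 + 1 + 3 + 3 + 1 + 3 + 1 = 16.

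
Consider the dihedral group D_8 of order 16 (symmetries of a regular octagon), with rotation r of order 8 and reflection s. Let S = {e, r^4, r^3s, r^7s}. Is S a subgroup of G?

|S| = 4 divides |G| = 16, consistent with Lagrange.
S contains the identity, every element's inverse is in S, and S is closed under ·: it is a subgroup.

Yes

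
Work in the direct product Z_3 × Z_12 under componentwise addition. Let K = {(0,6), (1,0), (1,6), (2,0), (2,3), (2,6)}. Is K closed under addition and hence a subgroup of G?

No

The identity (0,0) ∉ K, so K is not a subgroup.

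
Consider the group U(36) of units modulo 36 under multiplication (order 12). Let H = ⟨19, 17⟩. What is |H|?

4

|⟨19⟩| = 2 and |⟨17⟩| = 2, so |H| is a multiple of lcm(2, 2) = 2 and divides |G| = 12.
Closing under the operation: H = {1, 17, 19, 35}, so |H| = 4.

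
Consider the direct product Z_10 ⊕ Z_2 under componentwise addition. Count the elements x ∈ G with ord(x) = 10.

12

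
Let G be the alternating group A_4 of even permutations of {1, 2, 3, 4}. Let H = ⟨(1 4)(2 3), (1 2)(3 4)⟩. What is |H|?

|⟨(1 4)(2 3)⟩| = 2 and |⟨(1 2)(3 4)⟩| = 2, so |H| is a multiple of lcm(2, 2) = 2 and divides |G| = 12.
Closing under the operation: H = {e, (1 2)(3 4), (1 3)(2 4), (1 4)(2 3)}, so |H| = 4.

4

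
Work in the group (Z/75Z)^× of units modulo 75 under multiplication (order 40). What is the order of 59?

10

Compute successive powers of 59 mod 75: 59, 31, 29, 61, 74, 16, 44, 46, …; 59^10 ≡ 1 (mod 75).
So |⟨59⟩| = 10.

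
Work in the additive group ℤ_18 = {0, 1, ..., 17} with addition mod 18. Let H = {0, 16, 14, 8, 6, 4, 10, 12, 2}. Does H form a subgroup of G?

Yes

|H| = 9 divides |G| = 18, consistent with Lagrange.
H contains the identity, every element's inverse is in H, and H is closed under +: it is a subgroup.
In fact H = ⟨2⟩.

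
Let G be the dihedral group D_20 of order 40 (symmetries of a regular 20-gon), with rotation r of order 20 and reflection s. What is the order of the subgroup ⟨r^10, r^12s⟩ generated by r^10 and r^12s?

4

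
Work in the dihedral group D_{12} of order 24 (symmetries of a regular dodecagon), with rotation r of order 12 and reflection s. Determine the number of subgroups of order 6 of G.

|G| = 24 and 6 | 24, so subgroups of order 6 are possible by Lagrange.
The subgroups of order 6 are: {e, r^2, r^4, r^6, r^8, r^10}; {e, r^4, r^8, r^2s, r^6s, r^10s}; {e, r^4, r^8, r^3s, r^7s, r^11s}; {e, r^4, r^8, s, r^4s, r^8s}; … (5 in all).
So G has 5 subgroups of order 6.

5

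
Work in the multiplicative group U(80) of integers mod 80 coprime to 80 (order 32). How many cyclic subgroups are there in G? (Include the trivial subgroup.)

20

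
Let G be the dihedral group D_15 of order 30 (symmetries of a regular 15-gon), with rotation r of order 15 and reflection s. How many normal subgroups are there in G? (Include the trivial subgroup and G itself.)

G has 28 subgroups. Checking conjugation-invariance by order — order 1: 1/1 normal; order 2: 0/15 normal; order 3: 1/1 normal; order 5: 1/1 normal; order 6: 0/5 normal; order 10: 0/3 normal; order 15: 1/1 normal; order 30: 1/1 normal.
Total normal subgroups: 5.

5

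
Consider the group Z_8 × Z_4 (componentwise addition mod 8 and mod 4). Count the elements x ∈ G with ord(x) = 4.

12

An element (a,b) has order lcm(ord(a), ord(b)); count pairs with lcm equal to 4.
Enumerating gives 12 such elements.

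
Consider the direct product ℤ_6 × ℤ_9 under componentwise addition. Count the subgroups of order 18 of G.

|G| = 54 and 18 | 54, so subgroups of order 18 are possible by Lagrange.
The subgroups of order 18 are: {(0,0), (0,1), (0,2), (0,3), (0,4), (0,5), (0,6), (0,7), (0,8), (3,0), (3,1), (3,2), (3,3), (3,4), (3,5), (3,6), (3,7), (3,8)}; {(0,0), (0,3), (0,6), (1,0), (1,3), (1,6), (2,0), (2,3), (2,6), (3,0), (3,3), (3,6), (4,0), (4,3), (4,6), (5,0), (5,3), (5,6)}; {(0,0), (0,3), (0,6), (1,1), (1,4), (1,7), (2,2), (2,5), (2,8), (3,0), (3,3), (3,6), (4,1), (4,4), (4,7), (5,2), (5,5), (5,8)}; {(0,0), (0,3), (0,6), (1,2), (1,5), (1,8), (2,1), (2,4), (2,7), (3,0), (3,3), (3,6), (4,2), (4,5), (4,8), (5,1), (5,4), (5,7)}.
So G has 4 subgroups of order 18.

4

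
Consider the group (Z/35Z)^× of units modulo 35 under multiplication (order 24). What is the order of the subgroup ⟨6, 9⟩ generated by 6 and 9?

12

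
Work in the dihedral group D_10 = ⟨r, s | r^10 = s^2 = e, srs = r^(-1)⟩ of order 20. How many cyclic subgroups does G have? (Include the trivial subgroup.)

14

Each element a generates a cyclic subgroup ⟨a⟩; distinct elements may generate the same one (a cyclic group of order d has φ(d) generators).
Cyclic subgroups by order — order 1: 1; order 2: 11; order 5: 1; order 10: 1.
Total: 14.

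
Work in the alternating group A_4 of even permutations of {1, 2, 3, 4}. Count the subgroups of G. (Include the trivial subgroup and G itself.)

|G| = 12, so by Lagrange every subgroup order divides 12. Divisors: 1, 2, 3, 4, 6, 12.
Subgroups by order — order 1: 1; order 2: 3; order 3: 4; order 4: 1; order 6: 0; order 12: 1.
Total: 1 + 3 + 4 + 1 + 0 + 1 = 10.

10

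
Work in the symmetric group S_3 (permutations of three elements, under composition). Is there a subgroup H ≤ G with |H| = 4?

No

4 does not divide |G| = 6, so by Lagrange no subgroup of order 4 exists.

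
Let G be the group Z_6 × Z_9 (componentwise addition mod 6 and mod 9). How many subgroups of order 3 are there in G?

4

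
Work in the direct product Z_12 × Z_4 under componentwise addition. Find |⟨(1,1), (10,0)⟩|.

|⟨(1,1)⟩| = 12 and |⟨(10,0)⟩| = 6, so |H| is a multiple of lcm(12, 6) = 12 and divides |G| = 48.
Closing under the operation: H = {(0,0), (0,2), (1,1), (1,3), (2,0), (2,2), (3,1), (3,3), (4,0), (4,2), (5,1), (5,3), (6,0), (6,2), (7,1), (7,3), (8,0), (8,2), (9,1), (9,3), (10,0), (10,2), (11,1), (11,3)}, so |H| = 24.

24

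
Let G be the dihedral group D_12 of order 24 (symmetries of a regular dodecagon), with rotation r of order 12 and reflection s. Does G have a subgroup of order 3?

3 | 24. A subgroup of order 3 is {e, r^4, r^8}.

Yes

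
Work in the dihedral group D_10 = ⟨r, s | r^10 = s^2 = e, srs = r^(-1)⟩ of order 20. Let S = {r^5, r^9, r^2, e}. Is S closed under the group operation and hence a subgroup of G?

No

r^2 ∈ S but its inverse r^8 ∉ S, so S is not a subgroup.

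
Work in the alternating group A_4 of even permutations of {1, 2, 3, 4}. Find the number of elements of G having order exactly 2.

3

The elements of order 2 are: (1 2)(3 4), (1 3)(2 4), (1 4)(2 3).
That's 3.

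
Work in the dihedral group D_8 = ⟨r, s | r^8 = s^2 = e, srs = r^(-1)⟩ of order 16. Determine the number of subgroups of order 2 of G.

|G| = 16 and 2 | 16, so subgroups of order 2 are possible by Lagrange.
The subgroups of order 2 are: {e, r^2s}; {e, r^3s}; {e, r^4}; {e, r^4s}; … (9 in all).
So G has 9 subgroups of order 2.

9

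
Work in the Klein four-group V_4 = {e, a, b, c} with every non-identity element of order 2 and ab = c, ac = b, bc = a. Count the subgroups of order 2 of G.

3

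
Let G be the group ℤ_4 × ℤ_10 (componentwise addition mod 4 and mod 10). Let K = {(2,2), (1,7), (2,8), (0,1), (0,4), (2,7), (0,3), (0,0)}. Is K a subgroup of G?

No

(0,1) ∈ K but its inverse (0,9) ∉ K, so K is not a subgroup.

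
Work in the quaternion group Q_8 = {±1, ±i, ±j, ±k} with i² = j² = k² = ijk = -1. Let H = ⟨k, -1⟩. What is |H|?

|⟨k⟩| = 4 and |⟨-1⟩| = 2, so |H| is a multiple of lcm(4, 2) = 4 and divides |G| = 8.
Closing under the operation: H = {1, -1, k, -k}, so |H| = 4.

4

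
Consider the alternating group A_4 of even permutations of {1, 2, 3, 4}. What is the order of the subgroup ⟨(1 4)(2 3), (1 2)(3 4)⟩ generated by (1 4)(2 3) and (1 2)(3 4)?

|⟨(1 4)(2 3)⟩| = 2 and |⟨(1 2)(3 4)⟩| = 2, so |H| is a multiple of lcm(2, 2) = 2 and divides |G| = 12.
Closing under the operation: H = {e, (1 2)(3 4), (1 3)(2 4), (1 4)(2 3)}, so |H| = 4.

4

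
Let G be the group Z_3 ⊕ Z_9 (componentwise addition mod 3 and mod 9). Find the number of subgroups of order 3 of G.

|G| = 27 and 3 | 27, so subgroups of order 3 are possible by Lagrange.
The subgroups of order 3 are: {(0,0), (0,3), (0,6)}; {(0,0), (1,0), (2,0)}; {(0,0), (1,3), (2,6)}; {(0,0), (1,6), (2,3)}.
So G has 4 subgroups of order 3.

4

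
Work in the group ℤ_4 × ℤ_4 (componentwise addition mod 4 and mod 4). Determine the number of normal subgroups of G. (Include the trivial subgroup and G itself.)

15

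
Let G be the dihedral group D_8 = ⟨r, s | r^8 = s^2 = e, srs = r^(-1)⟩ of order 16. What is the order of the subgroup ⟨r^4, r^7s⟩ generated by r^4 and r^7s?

4

|⟨r^4⟩| = 2 and |⟨r^7s⟩| = 2, so |H| is a multiple of lcm(2, 2) = 2 and divides |G| = 16.
Closing under the operation: H = {e, r^4, r^3s, r^7s}, so |H| = 4.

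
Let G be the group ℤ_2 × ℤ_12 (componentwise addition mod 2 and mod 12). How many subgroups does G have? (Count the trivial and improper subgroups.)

|G| = 24, so by Lagrange every subgroup order divides 24. Divisors: 1, 2, 3, 4, 6, 8, 12, 24.
Subgroups by order — order 1: 1; order 2: 3; order 3: 1; order 4: 3; order 6: 3; order 8: 1; order 12: 3; order 24: 1.
Total: 1 + 3 + 1 + 3 + 3 + 1 + 3 + 1 = 16.

16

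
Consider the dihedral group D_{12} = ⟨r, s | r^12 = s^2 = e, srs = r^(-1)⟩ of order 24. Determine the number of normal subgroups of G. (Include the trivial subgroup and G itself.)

9

G has 34 subgroups. Checking conjugation-invariance by order — order 1: 1/1 normal; order 2: 1/13 normal; order 3: 1/1 normal; order 4: 1/7 normal; order 6: 1/5 normal; order 8: 0/3 normal; order 12: 3/3 normal; order 24: 1/1 normal.
Total normal subgroups: 9.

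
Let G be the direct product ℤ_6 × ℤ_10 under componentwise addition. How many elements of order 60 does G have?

0

An element (a,b) has order lcm(ord(a), ord(b)); count pairs with lcm equal to 60.
Enumerating gives 0 such elements.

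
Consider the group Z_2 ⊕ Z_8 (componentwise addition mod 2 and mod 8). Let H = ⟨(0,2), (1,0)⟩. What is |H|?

8

|⟨(0,2)⟩| = 4 and |⟨(1,0)⟩| = 2, so |H| is a multiple of lcm(4, 2) = 4 and divides |G| = 16.
Closing under the operation: H = {(0,0), (0,2), (0,4), (0,6), (1,0), (1,2), (1,4), (1,6)}, so |H| = 8.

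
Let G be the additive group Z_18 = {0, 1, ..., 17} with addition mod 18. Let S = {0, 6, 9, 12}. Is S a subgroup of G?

No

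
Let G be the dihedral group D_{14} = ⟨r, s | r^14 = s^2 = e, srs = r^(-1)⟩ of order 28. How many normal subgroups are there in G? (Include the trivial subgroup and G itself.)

7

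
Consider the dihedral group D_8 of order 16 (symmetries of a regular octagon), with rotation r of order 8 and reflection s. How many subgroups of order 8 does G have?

3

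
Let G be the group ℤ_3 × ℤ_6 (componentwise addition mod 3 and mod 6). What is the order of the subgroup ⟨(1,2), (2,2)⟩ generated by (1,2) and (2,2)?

9

|⟨(1,2)⟩| = 3 and |⟨(2,2)⟩| = 3, so |H| is a multiple of lcm(3, 3) = 3 and divides |G| = 18.
Closing under the operation: H = {(0,0), (0,2), (0,4), (1,0), (1,2), (1,4), (2,0), (2,2), (2,4)}, so |H| = 9.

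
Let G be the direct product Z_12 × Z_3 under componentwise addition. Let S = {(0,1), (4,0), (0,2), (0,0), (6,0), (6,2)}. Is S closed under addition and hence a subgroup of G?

(6,2) ∈ S but its inverse (6,1) ∉ S, so S is not a subgroup.

No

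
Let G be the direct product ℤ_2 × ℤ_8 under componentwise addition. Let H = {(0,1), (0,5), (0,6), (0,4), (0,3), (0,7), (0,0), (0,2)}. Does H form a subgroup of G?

|H| = 8 divides |G| = 16, consistent with Lagrange.
H contains the identity, every element's inverse is in H, and H is closed under +: it is a subgroup.
In fact H = ⟨(0,1)⟩.

Yes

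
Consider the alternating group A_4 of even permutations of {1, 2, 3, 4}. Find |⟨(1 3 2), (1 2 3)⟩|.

3

|⟨(1 3 2)⟩| = 3 and |⟨(1 2 3)⟩| = 3, so |H| is a multiple of lcm(3, 3) = 3 and divides |G| = 12.
Closing under the operation: H = {e, (1 2 3), (1 3 2)}, so |H| = 3.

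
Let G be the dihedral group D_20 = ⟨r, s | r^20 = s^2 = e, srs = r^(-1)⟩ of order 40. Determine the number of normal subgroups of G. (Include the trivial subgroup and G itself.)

G has 48 subgroups. Checking conjugation-invariance by order — order 1: 1/1 normal; order 2: 1/21 normal; order 4: 1/11 normal; order 5: 1/1 normal; order 8: 0/5 normal; order 10: 1/5 normal; order 20: 3/3 normal; order 40: 1/1 normal.
Total normal subgroups: 9.

9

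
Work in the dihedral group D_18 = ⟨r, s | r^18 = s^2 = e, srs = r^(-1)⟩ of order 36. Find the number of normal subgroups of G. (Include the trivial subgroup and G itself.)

9

G has 45 subgroups. Checking conjugation-invariance by order — order 1: 1/1 normal; order 2: 1/19 normal; order 3: 1/1 normal; order 4: 0/9 normal; order 6: 1/7 normal; order 9: 1/1 normal; order 12: 0/3 normal; order 18: 3/3 normal; order 36: 1/1 normal.
Total normal subgroups: 9.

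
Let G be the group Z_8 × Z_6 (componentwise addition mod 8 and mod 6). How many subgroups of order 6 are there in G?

|G| = 48 and 6 | 48, so subgroups of order 6 are possible by Lagrange.
The subgroups of order 6 are: {(0,0), (0,1), (0,2), (0,3), (0,4), (0,5)}; {(0,0), (0,2), (0,4), (4,0), (4,2), (4,4)}; {(0,0), (0,2), (0,4), (4,1), (4,3), (4,5)}.
So G has 3 subgroups of order 6.

3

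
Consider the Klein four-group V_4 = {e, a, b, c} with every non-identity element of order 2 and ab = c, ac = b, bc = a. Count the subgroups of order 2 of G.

3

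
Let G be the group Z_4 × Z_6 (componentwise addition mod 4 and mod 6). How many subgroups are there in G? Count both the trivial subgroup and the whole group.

16

|G| = 24, so by Lagrange every subgroup order divides 24. Divisors: 1, 2, 3, 4, 6, 8, 12, 24.
Subgroups by order — order 1: 1; order 2: 3; order 3: 1; order 4: 3; order 6: 3; order 8: 1; order 12: 3; order 24: 1.
Total: 1 + 3 + 1 + 3 + 3 + 1 + 3 + 1 = 16.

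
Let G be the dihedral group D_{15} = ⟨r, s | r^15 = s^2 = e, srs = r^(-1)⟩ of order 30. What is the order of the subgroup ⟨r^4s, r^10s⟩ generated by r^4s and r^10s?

10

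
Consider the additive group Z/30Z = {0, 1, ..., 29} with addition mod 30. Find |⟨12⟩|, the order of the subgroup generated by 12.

5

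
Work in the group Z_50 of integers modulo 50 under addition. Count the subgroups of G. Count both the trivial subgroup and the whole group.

Subgroups of the cyclic group Z_50 correspond bijectively to divisors of 50.
Divisors of 50: 1, 2, 5, 10, 25, 50.
So Z_50 has 6 subgroups.

6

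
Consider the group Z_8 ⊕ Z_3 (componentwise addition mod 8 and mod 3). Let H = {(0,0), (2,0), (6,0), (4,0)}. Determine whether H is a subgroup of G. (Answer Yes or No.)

|H| = 4 divides |G| = 24, consistent with Lagrange.
H contains the identity, every element's inverse is in H, and H is closed under +: it is a subgroup.
In fact H = ⟨(6,0)⟩.

Yes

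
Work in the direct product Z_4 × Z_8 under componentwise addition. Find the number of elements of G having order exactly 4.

12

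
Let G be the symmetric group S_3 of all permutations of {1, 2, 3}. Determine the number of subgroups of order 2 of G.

|G| = 6 and 2 | 6, so subgroups of order 2 are possible by Lagrange.
The subgroups of order 2 are: {e, (1 2)}; {e, (1 3)}; {e, (2 3)}.
So G has 3 subgroups of order 2.

3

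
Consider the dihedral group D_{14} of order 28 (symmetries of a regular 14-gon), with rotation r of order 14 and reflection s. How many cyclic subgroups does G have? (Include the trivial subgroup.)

18

Each element a generates a cyclic subgroup ⟨a⟩; distinct elements may generate the same one (a cyclic group of order d has φ(d) generators).
Cyclic subgroups by order — order 1: 1; order 2: 15; order 7: 1; order 14: 1.
Total: 18.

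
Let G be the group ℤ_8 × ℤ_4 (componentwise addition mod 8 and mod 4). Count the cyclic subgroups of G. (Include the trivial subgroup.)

Group the elements of G by the cyclic subgroup they generate; each cyclic subgroup of order d accounts for φ(d) elements.
Cyclic subgroups by order — order 1: 1; order 2: 3; order 4: 6; order 8: 4.
Total: 14.

14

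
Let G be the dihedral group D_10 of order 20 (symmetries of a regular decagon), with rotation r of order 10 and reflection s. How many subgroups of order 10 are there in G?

|G| = 20 and 10 | 20, so subgroups of order 10 are possible by Lagrange.
The subgroups of order 10 are: {e, r, r^2, r^3, r^4, r^5, r^6, r^7, r^8, r^9}; {e, r^2, r^4, r^6, r^8, s, r^2s, r^4s, r^6s, r^8s}; {e, r^2, r^4, r^6, r^8, rs, r^3s, r^5s, r^7s, r^9s}.
So G has 3 subgroups of order 10.

3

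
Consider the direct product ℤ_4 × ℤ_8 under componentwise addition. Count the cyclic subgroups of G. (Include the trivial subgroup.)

14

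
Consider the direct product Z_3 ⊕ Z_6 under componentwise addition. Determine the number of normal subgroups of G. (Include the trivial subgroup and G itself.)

12

G is abelian, so every subgroup is normal.
G has 12 subgroups in total, hence 12 normal subgroups.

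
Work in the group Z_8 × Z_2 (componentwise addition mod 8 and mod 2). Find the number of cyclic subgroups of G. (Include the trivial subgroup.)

8

Group the elements of G by the cyclic subgroup they generate; each cyclic subgroup of order d accounts for φ(d) elements.
Cyclic subgroups by order — order 1: 1; order 2: 3; order 4: 2; order 8: 2.
Total: 8.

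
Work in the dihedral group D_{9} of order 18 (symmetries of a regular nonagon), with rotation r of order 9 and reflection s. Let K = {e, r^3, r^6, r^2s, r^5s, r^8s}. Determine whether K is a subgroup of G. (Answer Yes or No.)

Yes

|K| = 6 divides |G| = 18, consistent with Lagrange.
K contains the identity, every element's inverse is in K, and K is closed under ·: it is a subgroup.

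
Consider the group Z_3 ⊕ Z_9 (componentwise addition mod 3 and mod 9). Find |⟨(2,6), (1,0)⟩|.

|⟨(2,6)⟩| = 3 and |⟨(1,0)⟩| = 3, so |H| is a multiple of lcm(3, 3) = 3 and divides |G| = 27.
Closing under the operation: H = {(0,0), (0,3), (0,6), (1,0), (1,3), (1,6), (2,0), (2,3), (2,6)}, so |H| = 9.

9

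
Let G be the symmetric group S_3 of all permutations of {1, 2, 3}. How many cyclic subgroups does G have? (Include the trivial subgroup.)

Group the elements of G by the cyclic subgroup they generate; each cyclic subgroup of order d accounts for φ(d) elements.
Cyclic subgroups by order — order 1: 1; order 2: 3; order 3: 1.
Total: 5.

5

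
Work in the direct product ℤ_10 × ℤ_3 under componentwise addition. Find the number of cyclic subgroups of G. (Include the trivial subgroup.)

8

A cyclic subgroup of order d is generated by each of its φ(d) elements of order d, so the cyclic subgroups of order d number (#elements of order d)/φ(d).
Cyclic subgroups by order — order 1: 1; order 2: 1; order 3: 1; order 5: 1; order 6: 1; order 10: 1; order 15: 1; order 30: 1.
Total: 8.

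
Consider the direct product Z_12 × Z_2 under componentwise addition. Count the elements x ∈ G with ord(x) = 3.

An element (a,b) has order lcm(ord(a), ord(b)); count pairs with lcm equal to 3.
Enumerating gives 2 such elements.

2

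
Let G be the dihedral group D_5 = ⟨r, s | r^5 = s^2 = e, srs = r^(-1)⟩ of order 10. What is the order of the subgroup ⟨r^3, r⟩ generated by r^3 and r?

5

|⟨r^3⟩| = 5 and |⟨r⟩| = 5, so |H| is a multiple of lcm(5, 5) = 5 and divides |G| = 10.
Closing under the operation: H = {e, r, r^2, r^3, r^4}, so |H| = 5.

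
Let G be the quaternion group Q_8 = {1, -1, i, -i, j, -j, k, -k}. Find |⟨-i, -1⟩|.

|⟨-i⟩| = 4 and |⟨-1⟩| = 2, so |H| is a multiple of lcm(4, 2) = 4 and divides |G| = 8.
Closing under the operation: H = {1, -1, i, -i}, so |H| = 4.

4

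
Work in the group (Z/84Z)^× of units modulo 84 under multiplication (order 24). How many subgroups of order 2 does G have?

|G| = 24 and 2 | 24, so subgroups of order 2 are possible by Lagrange.
The subgroups of order 2 are: {1, 13}; {1, 29}; {1, 41}; {1, 43}; … (7 in all).
So G has 7 subgroups of order 2.

7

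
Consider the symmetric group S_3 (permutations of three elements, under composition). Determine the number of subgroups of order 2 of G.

3

|G| = 6 and 2 | 6, so subgroups of order 2 are possible by Lagrange.
The subgroups of order 2 are: {e, (1 2)}; {e, (1 3)}; {e, (2 3)}.
So G has 3 subgroups of order 2.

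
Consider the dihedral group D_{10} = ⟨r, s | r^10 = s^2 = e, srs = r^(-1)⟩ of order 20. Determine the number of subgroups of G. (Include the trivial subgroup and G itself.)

|G| = 20, so by Lagrange every subgroup order divides 20. Divisors: 1, 2, 4, 5, 10, 20.
Subgroups by order — order 1: 1; order 2: 11; order 4: 5; order 5: 1; order 10: 3; order 20: 1.
Total: 1 + 11 + 5 + 1 + 3 + 1 = 22.

22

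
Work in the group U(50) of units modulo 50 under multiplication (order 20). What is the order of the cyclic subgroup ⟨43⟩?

4

Compute successive powers of 43 mod 50: 43, 49, 7, 1; 43^4 ≡ 1 (mod 50).
So |⟨43⟩| = 4.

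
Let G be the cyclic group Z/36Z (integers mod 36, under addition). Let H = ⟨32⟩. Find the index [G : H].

|⟨32⟩| = 9 and |G| = 36.
By Lagrange, [G : H] = |G|/|H| = 36/9 = 4.

4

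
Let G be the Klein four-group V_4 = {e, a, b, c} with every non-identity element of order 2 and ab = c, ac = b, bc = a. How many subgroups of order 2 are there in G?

3

|G| = 4 and 2 | 4, so subgroups of order 2 are possible by Lagrange.
The subgroups of order 2 are: {e, a}; {e, b}; {e, c}.
So G has 3 subgroups of order 2.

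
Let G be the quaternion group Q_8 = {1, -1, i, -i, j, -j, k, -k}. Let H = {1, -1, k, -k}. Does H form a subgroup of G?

Yes

|H| = 4 divides |G| = 8, consistent with Lagrange.
H contains the identity, every element's inverse is in H, and H is closed under ·: it is a subgroup.
In fact H = ⟨-k⟩.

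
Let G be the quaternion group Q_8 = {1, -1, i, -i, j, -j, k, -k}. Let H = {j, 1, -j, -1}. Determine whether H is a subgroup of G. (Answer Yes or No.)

|H| = 4 divides |G| = 8, consistent with Lagrange.
H contains the identity, every element's inverse is in H, and H is closed under ·: it is a subgroup.
In fact H = ⟨j⟩.

Yes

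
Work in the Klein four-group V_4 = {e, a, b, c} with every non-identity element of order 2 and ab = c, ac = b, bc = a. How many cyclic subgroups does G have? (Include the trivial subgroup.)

Each element a generates a cyclic subgroup ⟨a⟩; distinct elements may generate the same one (a cyclic group of order d has φ(d) generators).
Cyclic subgroups by order — order 1: 1; order 2: 3.
Total: 4.

4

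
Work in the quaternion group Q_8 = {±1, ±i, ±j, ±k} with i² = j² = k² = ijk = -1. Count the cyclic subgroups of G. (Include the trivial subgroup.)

5

Each element a generates a cyclic subgroup ⟨a⟩; distinct elements may generate the same one (a cyclic group of order d has φ(d) generators).
Cyclic subgroups by order — order 1: 1; order 2: 1; order 4: 3.
Total: 5.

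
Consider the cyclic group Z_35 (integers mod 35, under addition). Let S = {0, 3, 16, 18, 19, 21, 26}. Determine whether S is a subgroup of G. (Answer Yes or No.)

No

18 ∈ S but its inverse 17 ∉ S, so S is not a subgroup.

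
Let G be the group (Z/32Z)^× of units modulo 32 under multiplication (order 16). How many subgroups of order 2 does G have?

|G| = 16 and 2 | 16, so subgroups of order 2 are possible by Lagrange.
The subgroups of order 2 are: {1, 15}; {1, 17}; {1, 31}.
So G has 3 subgroups of order 2.

3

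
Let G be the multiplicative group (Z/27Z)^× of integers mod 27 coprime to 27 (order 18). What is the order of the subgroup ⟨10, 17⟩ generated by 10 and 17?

6

|⟨10⟩| = 3 and |⟨17⟩| = 6, so |H| is a multiple of lcm(3, 6) = 6 and divides |G| = 18.
Closing under the operation: H = {1, 8, 10, 17, 19, 26}, so |H| = 6.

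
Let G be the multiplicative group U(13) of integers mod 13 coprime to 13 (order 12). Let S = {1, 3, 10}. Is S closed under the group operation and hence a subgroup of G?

10 ∈ S but its inverse 4 ∉ S, so S is not a subgroup.

No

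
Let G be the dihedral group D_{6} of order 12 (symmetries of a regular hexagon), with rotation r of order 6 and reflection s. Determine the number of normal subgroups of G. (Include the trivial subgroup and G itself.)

G has 16 subgroups. Checking conjugation-invariance by order — order 1: 1/1 normal; order 2: 1/7 normal; order 3: 1/1 normal; order 4: 0/3 normal; order 6: 3/3 normal; order 12: 1/1 normal.
Total normal subgroups: 7.

7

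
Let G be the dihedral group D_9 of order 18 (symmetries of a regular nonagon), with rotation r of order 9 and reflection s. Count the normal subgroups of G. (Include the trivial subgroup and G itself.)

4

G has 16 subgroups. Checking conjugation-invariance by order — order 1: 1/1 normal; order 2: 0/9 normal; order 3: 1/1 normal; order 6: 0/3 normal; order 9: 1/1 normal; order 18: 1/1 normal.
Total normal subgroups: 4.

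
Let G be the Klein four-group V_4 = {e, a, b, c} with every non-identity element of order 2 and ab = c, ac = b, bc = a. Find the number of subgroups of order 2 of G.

|G| = 4 and 2 | 4, so subgroups of order 2 are possible by Lagrange.
The subgroups of order 2 are: {e, a}; {e, b}; {e, c}.
So G has 3 subgroups of order 2.

3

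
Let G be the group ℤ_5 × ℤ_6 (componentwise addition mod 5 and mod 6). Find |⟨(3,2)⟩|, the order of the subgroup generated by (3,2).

15

The order of (3,2) in Z_5 × Z_6 is lcm(ord(3) in Z_5, ord(2) in Z_6).
ord(3) = 5 and ord(2) = 3, so |⟨(3,2)⟩| = lcm(5, 3) = 15.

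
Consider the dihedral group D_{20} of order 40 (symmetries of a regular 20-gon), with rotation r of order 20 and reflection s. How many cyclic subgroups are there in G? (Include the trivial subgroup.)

26

Group the elements of G by the cyclic subgroup they generate; each cyclic subgroup of order d accounts for φ(d) elements.
Cyclic subgroups by order — order 1: 1; order 2: 21; order 4: 1; order 5: 1; order 10: 1; order 20: 1.
Total: 26.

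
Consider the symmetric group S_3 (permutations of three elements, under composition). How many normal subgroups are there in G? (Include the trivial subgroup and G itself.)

G has 6 subgroups. Checking conjugation-invariance by order — order 1: 1/1 normal; order 2: 0/3 normal; order 3: 1/1 normal; order 6: 1/1 normal.
Total normal subgroups: 3.

3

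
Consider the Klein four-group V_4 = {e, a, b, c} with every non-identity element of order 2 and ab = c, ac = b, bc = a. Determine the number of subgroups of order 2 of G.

|G| = 4 and 2 | 4, so subgroups of order 2 are possible by Lagrange.
The subgroups of order 2 are: {e, a}; {e, b}; {e, c}.
So G has 3 subgroups of order 2.

3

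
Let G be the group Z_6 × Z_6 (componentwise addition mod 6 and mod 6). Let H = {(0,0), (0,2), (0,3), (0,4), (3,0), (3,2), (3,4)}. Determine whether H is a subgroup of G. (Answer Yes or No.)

|H| = 7 does not divide |G| = 36, so by Lagrange H is not a subgroup.

No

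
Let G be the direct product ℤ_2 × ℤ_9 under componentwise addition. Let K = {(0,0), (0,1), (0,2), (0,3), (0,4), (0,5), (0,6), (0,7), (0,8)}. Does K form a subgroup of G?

|K| = 9 divides |G| = 18, consistent with Lagrange.
K contains the identity, every element's inverse is in K, and K is closed under +: it is a subgroup.
In fact K = ⟨(0,1)⟩.

Yes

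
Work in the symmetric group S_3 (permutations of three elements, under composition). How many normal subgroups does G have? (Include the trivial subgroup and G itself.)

3

G has 6 subgroups. Checking conjugation-invariance by order — order 1: 1/1 normal; order 2: 0/3 normal; order 3: 1/1 normal; order 6: 1/1 normal.
Total normal subgroups: 3.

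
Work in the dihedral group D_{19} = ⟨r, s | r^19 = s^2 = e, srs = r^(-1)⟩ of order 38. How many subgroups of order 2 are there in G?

19

|G| = 38 and 2 | 38, so subgroups of order 2 are possible by Lagrange.
The subgroups of order 2 are: {e, r^10s}; {e, r^11s}; {e, r^12s}; {e, r^13s}; … (19 in all).
So G has 19 subgroups of order 2.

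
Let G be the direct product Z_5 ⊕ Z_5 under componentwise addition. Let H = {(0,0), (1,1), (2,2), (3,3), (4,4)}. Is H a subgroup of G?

|H| = 5 divides |G| = 25, consistent with Lagrange.
H contains the identity, every element's inverse is in H, and H is closed under +: it is a subgroup.
In fact H = ⟨(4,4)⟩.

Yes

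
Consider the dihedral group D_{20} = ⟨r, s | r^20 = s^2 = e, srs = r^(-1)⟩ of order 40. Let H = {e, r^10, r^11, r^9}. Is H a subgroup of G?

Closure fails: r^9 · r^9 = r^18 ∉ H. So H is not a subgroup.

No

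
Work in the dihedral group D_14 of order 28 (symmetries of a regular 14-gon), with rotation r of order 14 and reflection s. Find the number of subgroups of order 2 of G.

15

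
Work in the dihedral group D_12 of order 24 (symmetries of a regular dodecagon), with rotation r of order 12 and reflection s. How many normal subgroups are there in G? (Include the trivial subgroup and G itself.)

G has 34 subgroups. Checking conjugation-invariance by order — order 1: 1/1 normal; order 2: 1/13 normal; order 3: 1/1 normal; order 4: 1/7 normal; order 6: 1/5 normal; order 8: 0/3 normal; order 12: 3/3 normal; order 24: 1/1 normal.
Total normal subgroups: 9.

9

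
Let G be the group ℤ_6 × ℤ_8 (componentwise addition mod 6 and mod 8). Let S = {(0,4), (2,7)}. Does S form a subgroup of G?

No

The identity (0,0) ∉ S, so S is not a subgroup.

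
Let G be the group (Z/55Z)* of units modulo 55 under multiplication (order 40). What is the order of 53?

20

Compute successive powers of 53 mod 55: 53, 4, 47, 16, 23, 9, 37, 36, …; 53^20 ≡ 1 (mod 55).
So |⟨53⟩| = 20.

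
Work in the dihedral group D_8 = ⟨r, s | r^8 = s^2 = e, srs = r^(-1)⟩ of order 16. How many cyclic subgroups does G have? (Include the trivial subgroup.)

12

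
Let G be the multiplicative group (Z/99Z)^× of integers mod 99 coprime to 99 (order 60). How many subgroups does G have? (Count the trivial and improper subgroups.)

|G| = 60, so by Lagrange every subgroup order divides 60. Divisors: 1, 2, 3, 4, 5, 6, 10, 12, 15, 20, 30, 60.
Subgroups by order — order 1: 1; order 2: 3; order 3: 1; order 4: 1; order 5: 1; order 6: 3; order 10: 3; order 12: 1; order 15: 1; order 20: 1; order 30: 3; order 60: 1.
Total: 1 + 3 + 1 + 1 + 1 + 3 + 3 + 1 + 1 + 1 + 3 + 1 = 20.

20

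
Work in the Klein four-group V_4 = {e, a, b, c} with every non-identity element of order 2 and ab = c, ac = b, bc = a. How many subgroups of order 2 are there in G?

3

|G| = 4 and 2 | 4, so subgroups of order 2 are possible by Lagrange.
The subgroups of order 2 are: {e, a}; {e, b}; {e, c}.
So G has 3 subgroups of order 2.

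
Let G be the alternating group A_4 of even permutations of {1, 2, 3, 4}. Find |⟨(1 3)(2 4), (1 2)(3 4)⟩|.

4

|⟨(1 3)(2 4)⟩| = 2 and |⟨(1 2)(3 4)⟩| = 2, so |H| is a multiple of lcm(2, 2) = 2 and divides |G| = 12.
Closing under the operation: H = {e, (1 2)(3 4), (1 3)(2 4), (1 4)(2 3)}, so |H| = 4.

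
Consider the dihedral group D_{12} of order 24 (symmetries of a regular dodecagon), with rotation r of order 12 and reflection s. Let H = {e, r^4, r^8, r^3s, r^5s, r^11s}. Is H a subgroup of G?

No

Closure fails: r^11s · r^4 = r^7s ∉ H. So H is not a subgroup.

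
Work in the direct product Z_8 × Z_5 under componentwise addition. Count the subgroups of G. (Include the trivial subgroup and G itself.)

|G| = 40, so by Lagrange every subgroup order divides 40. Divisors: 1, 2, 4, 5, 8, 10, 20, 40.
Subgroups by order — order 1: 1; order 2: 1; order 4: 1; order 5: 1; order 8: 1; order 10: 1; order 20: 1; order 40: 1.
Total: 1 + 1 + 1 + 1 + 1 + 1 + 1 + 1 = 8.

8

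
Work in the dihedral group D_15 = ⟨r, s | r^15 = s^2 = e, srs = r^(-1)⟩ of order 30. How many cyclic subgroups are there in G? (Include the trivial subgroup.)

Each element a generates a cyclic subgroup ⟨a⟩; distinct elements may generate the same one (a cyclic group of order d has φ(d) generators).
Cyclic subgroups by order — order 1: 1; order 2: 15; order 3: 1; order 5: 1; order 15: 1.
Total: 19.

19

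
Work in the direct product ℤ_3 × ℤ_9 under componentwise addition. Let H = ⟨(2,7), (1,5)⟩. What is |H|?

9

|⟨(2,7)⟩| = 9 and |⟨(1,5)⟩| = 9, so |H| is a multiple of lcm(9, 9) = 9 and divides |G| = 27.
Closing under the operation: H = {(0,0), (0,3), (0,6), (1,2), (1,5), (1,8), (2,1), (2,4), (2,7)}, so |H| = 9.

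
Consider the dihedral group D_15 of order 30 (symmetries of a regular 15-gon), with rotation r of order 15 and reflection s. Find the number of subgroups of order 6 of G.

|G| = 30 and 6 | 30, so subgroups of order 6 are possible by Lagrange.
The subgroups of order 6 are: {e, r^5, r^10, s, r^5s, r^10s}; {e, r^5, r^10, rs, r^6s, r^11s}; {e, r^5, r^10, r^2s, r^7s, r^12s}; {e, r^5, r^10, r^3s, r^8s, r^13s}; … (5 in all).
So G has 5 subgroups of order 6.

5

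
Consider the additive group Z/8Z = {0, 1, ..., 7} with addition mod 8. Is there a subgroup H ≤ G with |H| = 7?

No

7 does not divide |G| = 8, so by Lagrange no subgroup of order 7 exists.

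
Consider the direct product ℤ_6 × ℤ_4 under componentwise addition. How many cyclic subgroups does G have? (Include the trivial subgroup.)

12

A cyclic subgroup of order d is generated by each of its φ(d) elements of order d, so the cyclic subgroups of order d number (#elements of order d)/φ(d).
Cyclic subgroups by order — order 1: 1; order 2: 3; order 3: 1; order 4: 2; order 6: 3; order 12: 2.
Total: 12.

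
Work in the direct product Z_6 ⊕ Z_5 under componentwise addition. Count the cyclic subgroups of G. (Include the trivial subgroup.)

Each element a generates a cyclic subgroup ⟨a⟩; distinct elements may generate the same one (a cyclic group of order d has φ(d) generators).
Cyclic subgroups by order — order 1: 1; order 2: 1; order 3: 1; order 5: 1; order 6: 1; order 10: 1; order 15: 1; order 30: 1.
Total: 8.

8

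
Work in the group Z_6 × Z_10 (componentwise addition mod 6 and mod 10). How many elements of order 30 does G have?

An element (a,b) has order lcm(ord(a), ord(b)); count pairs with lcm equal to 30.
Enumerating gives 24 such elements.

24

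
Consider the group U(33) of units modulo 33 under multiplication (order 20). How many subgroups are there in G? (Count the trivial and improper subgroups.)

|G| = 20, so by Lagrange every subgroup order divides 20. Divisors: 1, 2, 4, 5, 10, 20.
Subgroups by order — order 1: 1; order 2: 3; order 4: 1; order 5: 1; order 10: 3; order 20: 1.
Total: 1 + 3 + 1 + 1 + 3 + 1 = 10.

10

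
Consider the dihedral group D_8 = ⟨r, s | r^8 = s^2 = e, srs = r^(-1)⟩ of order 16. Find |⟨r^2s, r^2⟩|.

|⟨r^2s⟩| = 2 and |⟨r^2⟩| = 4, so |H| is a multiple of lcm(2, 4) = 4 and divides |G| = 16.
Closing under the operation: H = {e, r^2, r^4, r^6, s, r^2s, r^4s, r^6s}, so |H| = 8.

8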